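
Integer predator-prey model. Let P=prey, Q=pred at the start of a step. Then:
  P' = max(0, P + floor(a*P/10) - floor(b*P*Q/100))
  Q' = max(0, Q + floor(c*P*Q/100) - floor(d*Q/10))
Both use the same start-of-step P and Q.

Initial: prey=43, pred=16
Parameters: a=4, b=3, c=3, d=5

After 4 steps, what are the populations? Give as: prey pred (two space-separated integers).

Step 1: prey: 43+17-20=40; pred: 16+20-8=28
Step 2: prey: 40+16-33=23; pred: 28+33-14=47
Step 3: prey: 23+9-32=0; pred: 47+32-23=56
Step 4: prey: 0+0-0=0; pred: 56+0-28=28

Answer: 0 28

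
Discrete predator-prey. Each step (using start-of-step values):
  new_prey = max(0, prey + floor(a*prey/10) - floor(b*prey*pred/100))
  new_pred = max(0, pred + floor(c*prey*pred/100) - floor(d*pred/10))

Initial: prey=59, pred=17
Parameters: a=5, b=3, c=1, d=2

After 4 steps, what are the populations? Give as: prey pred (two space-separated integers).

Answer: 6 44

Derivation:
Step 1: prey: 59+29-30=58; pred: 17+10-3=24
Step 2: prey: 58+29-41=46; pred: 24+13-4=33
Step 3: prey: 46+23-45=24; pred: 33+15-6=42
Step 4: prey: 24+12-30=6; pred: 42+10-8=44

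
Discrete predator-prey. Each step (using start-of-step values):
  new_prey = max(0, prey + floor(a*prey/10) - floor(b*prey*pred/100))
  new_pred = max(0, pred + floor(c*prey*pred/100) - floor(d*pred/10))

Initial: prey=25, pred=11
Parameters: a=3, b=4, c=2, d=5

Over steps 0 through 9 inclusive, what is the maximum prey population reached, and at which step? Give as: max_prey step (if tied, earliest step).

Answer: 29 9

Derivation:
Step 1: prey: 25+7-11=21; pred: 11+5-5=11
Step 2: prey: 21+6-9=18; pred: 11+4-5=10
Step 3: prey: 18+5-7=16; pred: 10+3-5=8
Step 4: prey: 16+4-5=15; pred: 8+2-4=6
Step 5: prey: 15+4-3=16; pred: 6+1-3=4
Step 6: prey: 16+4-2=18; pred: 4+1-2=3
Step 7: prey: 18+5-2=21; pred: 3+1-1=3
Step 8: prey: 21+6-2=25; pred: 3+1-1=3
Step 9: prey: 25+7-3=29; pred: 3+1-1=3
Max prey = 29 at step 9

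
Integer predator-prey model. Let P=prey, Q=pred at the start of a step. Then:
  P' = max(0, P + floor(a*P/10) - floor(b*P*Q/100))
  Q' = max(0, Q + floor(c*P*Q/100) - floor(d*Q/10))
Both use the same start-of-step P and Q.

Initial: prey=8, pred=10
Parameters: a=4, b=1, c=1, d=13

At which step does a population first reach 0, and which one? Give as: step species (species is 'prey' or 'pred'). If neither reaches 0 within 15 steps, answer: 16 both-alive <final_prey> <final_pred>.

Step 1: prey: 8+3-0=11; pred: 10+0-13=0
First extinction: pred at step 1

Answer: 1 pred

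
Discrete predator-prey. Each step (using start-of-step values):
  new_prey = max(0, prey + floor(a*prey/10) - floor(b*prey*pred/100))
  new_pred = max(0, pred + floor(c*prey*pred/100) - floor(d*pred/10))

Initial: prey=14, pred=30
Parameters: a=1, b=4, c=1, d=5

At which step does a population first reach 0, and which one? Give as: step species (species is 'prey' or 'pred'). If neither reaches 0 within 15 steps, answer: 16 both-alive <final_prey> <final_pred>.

Step 1: prey: 14+1-16=0; pred: 30+4-15=19
First extinction: prey at step 1

Answer: 1 prey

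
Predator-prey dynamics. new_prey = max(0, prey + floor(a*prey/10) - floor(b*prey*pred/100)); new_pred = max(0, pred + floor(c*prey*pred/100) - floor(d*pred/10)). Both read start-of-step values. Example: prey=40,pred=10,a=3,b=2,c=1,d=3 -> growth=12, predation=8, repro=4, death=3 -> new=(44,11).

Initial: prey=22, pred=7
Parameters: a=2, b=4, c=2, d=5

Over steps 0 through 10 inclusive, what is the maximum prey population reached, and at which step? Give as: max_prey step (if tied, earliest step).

Answer: 28 10

Derivation:
Step 1: prey: 22+4-6=20; pred: 7+3-3=7
Step 2: prey: 20+4-5=19; pred: 7+2-3=6
Step 3: prey: 19+3-4=18; pred: 6+2-3=5
Step 4: prey: 18+3-3=18; pred: 5+1-2=4
Step 5: prey: 18+3-2=19; pred: 4+1-2=3
Step 6: prey: 19+3-2=20; pred: 3+1-1=3
Step 7: prey: 20+4-2=22; pred: 3+1-1=3
Step 8: prey: 22+4-2=24; pred: 3+1-1=3
Step 9: prey: 24+4-2=26; pred: 3+1-1=3
Step 10: prey: 26+5-3=28; pred: 3+1-1=3
Max prey = 28 at step 10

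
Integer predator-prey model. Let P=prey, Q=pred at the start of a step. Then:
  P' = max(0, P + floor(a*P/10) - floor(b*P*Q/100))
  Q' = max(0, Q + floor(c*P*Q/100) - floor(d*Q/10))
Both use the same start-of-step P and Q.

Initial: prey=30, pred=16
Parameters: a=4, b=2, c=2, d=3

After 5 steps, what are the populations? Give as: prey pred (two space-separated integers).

Step 1: prey: 30+12-9=33; pred: 16+9-4=21
Step 2: prey: 33+13-13=33; pred: 21+13-6=28
Step 3: prey: 33+13-18=28; pred: 28+18-8=38
Step 4: prey: 28+11-21=18; pred: 38+21-11=48
Step 5: prey: 18+7-17=8; pred: 48+17-14=51

Answer: 8 51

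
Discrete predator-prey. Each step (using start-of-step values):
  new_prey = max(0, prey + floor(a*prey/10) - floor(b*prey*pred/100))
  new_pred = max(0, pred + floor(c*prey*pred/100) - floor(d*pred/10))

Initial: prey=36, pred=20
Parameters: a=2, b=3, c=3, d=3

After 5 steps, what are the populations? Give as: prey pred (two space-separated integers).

Step 1: prey: 36+7-21=22; pred: 20+21-6=35
Step 2: prey: 22+4-23=3; pred: 35+23-10=48
Step 3: prey: 3+0-4=0; pred: 48+4-14=38
Step 4: prey: 0+0-0=0; pred: 38+0-11=27
Step 5: prey: 0+0-0=0; pred: 27+0-8=19

Answer: 0 19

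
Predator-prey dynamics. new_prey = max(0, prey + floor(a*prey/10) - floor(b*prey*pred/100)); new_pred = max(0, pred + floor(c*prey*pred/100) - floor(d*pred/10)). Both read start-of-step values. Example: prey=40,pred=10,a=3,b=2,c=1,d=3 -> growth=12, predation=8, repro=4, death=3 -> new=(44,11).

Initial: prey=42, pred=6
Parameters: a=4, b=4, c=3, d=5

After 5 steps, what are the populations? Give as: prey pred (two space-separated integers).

Step 1: prey: 42+16-10=48; pred: 6+7-3=10
Step 2: prey: 48+19-19=48; pred: 10+14-5=19
Step 3: prey: 48+19-36=31; pred: 19+27-9=37
Step 4: prey: 31+12-45=0; pred: 37+34-18=53
Step 5: prey: 0+0-0=0; pred: 53+0-26=27

Answer: 0 27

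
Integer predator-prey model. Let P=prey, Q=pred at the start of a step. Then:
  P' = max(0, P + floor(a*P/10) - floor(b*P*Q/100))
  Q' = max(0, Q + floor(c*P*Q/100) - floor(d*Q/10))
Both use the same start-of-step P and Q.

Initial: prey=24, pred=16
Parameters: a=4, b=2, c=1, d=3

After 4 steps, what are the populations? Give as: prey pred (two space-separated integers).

Step 1: prey: 24+9-7=26; pred: 16+3-4=15
Step 2: prey: 26+10-7=29; pred: 15+3-4=14
Step 3: prey: 29+11-8=32; pred: 14+4-4=14
Step 4: prey: 32+12-8=36; pred: 14+4-4=14

Answer: 36 14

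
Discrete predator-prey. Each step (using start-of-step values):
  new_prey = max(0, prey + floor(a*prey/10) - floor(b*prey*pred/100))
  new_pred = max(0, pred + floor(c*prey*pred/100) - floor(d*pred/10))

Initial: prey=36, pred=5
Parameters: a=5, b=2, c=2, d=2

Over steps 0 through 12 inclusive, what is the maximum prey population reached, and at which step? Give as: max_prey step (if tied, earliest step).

Step 1: prey: 36+18-3=51; pred: 5+3-1=7
Step 2: prey: 51+25-7=69; pred: 7+7-1=13
Step 3: prey: 69+34-17=86; pred: 13+17-2=28
Step 4: prey: 86+43-48=81; pred: 28+48-5=71
Step 5: prey: 81+40-115=6; pred: 71+115-14=172
Step 6: prey: 6+3-20=0; pred: 172+20-34=158
Step 7: prey: 0+0-0=0; pred: 158+0-31=127
Step 8: prey: 0+0-0=0; pred: 127+0-25=102
Step 9: prey: 0+0-0=0; pred: 102+0-20=82
Step 10: prey: 0+0-0=0; pred: 82+0-16=66
Step 11: prey: 0+0-0=0; pred: 66+0-13=53
Step 12: prey: 0+0-0=0; pred: 53+0-10=43
Max prey = 86 at step 3

Answer: 86 3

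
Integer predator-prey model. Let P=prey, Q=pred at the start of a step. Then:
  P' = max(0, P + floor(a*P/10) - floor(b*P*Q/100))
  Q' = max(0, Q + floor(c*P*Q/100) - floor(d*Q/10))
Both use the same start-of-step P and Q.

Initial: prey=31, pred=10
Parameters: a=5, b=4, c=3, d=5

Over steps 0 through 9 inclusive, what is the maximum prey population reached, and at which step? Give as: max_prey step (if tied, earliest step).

Step 1: prey: 31+15-12=34; pred: 10+9-5=14
Step 2: prey: 34+17-19=32; pred: 14+14-7=21
Step 3: prey: 32+16-26=22; pred: 21+20-10=31
Step 4: prey: 22+11-27=6; pred: 31+20-15=36
Step 5: prey: 6+3-8=1; pred: 36+6-18=24
Step 6: prey: 1+0-0=1; pred: 24+0-12=12
Step 7: prey: 1+0-0=1; pred: 12+0-6=6
Step 8: prey: 1+0-0=1; pred: 6+0-3=3
Step 9: prey: 1+0-0=1; pred: 3+0-1=2
Max prey = 34 at step 1

Answer: 34 1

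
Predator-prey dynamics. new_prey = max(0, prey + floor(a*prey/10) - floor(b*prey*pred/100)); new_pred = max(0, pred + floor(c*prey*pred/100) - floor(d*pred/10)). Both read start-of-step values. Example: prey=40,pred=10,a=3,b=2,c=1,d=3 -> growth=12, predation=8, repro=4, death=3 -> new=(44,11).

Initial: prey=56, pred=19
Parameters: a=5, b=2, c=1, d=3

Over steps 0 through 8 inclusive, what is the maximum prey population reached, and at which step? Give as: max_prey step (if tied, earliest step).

Step 1: prey: 56+28-21=63; pred: 19+10-5=24
Step 2: prey: 63+31-30=64; pred: 24+15-7=32
Step 3: prey: 64+32-40=56; pred: 32+20-9=43
Step 4: prey: 56+28-48=36; pred: 43+24-12=55
Step 5: prey: 36+18-39=15; pred: 55+19-16=58
Step 6: prey: 15+7-17=5; pred: 58+8-17=49
Step 7: prey: 5+2-4=3; pred: 49+2-14=37
Step 8: prey: 3+1-2=2; pred: 37+1-11=27
Max prey = 64 at step 2

Answer: 64 2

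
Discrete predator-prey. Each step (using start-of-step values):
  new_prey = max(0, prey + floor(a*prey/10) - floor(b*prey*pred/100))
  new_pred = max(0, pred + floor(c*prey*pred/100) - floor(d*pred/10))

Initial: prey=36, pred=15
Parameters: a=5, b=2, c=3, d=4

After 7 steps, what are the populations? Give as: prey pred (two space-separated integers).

Answer: 0 27

Derivation:
Step 1: prey: 36+18-10=44; pred: 15+16-6=25
Step 2: prey: 44+22-22=44; pred: 25+33-10=48
Step 3: prey: 44+22-42=24; pred: 48+63-19=92
Step 4: prey: 24+12-44=0; pred: 92+66-36=122
Step 5: prey: 0+0-0=0; pred: 122+0-48=74
Step 6: prey: 0+0-0=0; pred: 74+0-29=45
Step 7: prey: 0+0-0=0; pred: 45+0-18=27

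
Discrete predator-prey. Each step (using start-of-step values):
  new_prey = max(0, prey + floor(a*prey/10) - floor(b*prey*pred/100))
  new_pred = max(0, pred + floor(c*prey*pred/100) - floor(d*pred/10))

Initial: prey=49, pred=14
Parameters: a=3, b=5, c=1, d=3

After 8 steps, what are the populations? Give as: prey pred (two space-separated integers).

Step 1: prey: 49+14-34=29; pred: 14+6-4=16
Step 2: prey: 29+8-23=14; pred: 16+4-4=16
Step 3: prey: 14+4-11=7; pred: 16+2-4=14
Step 4: prey: 7+2-4=5; pred: 14+0-4=10
Step 5: prey: 5+1-2=4; pred: 10+0-3=7
Step 6: prey: 4+1-1=4; pred: 7+0-2=5
Step 7: prey: 4+1-1=4; pred: 5+0-1=4
Step 8: prey: 4+1-0=5; pred: 4+0-1=3

Answer: 5 3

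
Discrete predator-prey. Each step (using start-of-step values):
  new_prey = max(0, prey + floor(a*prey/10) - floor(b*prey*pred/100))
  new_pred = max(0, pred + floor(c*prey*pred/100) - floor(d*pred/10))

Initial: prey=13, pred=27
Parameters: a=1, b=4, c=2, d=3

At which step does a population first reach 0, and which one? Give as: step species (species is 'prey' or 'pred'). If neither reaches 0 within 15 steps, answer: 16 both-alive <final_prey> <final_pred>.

Step 1: prey: 13+1-14=0; pred: 27+7-8=26
First extinction: prey at step 1

Answer: 1 prey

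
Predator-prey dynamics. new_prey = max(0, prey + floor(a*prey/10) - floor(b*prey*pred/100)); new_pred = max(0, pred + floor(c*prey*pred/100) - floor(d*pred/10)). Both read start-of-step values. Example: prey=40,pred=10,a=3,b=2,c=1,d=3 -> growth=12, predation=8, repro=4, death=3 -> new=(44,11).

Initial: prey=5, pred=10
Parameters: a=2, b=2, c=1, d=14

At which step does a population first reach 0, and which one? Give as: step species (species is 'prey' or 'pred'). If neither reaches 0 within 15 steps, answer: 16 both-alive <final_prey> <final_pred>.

Answer: 1 pred

Derivation:
Step 1: prey: 5+1-1=5; pred: 10+0-14=0
First extinction: pred at step 1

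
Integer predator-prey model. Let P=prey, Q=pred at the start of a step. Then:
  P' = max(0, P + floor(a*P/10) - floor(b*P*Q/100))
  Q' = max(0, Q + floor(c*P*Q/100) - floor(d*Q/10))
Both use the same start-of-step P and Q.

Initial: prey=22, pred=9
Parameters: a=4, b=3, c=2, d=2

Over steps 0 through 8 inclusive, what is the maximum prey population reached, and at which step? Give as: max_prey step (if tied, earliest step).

Answer: 27 2

Derivation:
Step 1: prey: 22+8-5=25; pred: 9+3-1=11
Step 2: prey: 25+10-8=27; pred: 11+5-2=14
Step 3: prey: 27+10-11=26; pred: 14+7-2=19
Step 4: prey: 26+10-14=22; pred: 19+9-3=25
Step 5: prey: 22+8-16=14; pred: 25+11-5=31
Step 6: prey: 14+5-13=6; pred: 31+8-6=33
Step 7: prey: 6+2-5=3; pred: 33+3-6=30
Step 8: prey: 3+1-2=2; pred: 30+1-6=25
Max prey = 27 at step 2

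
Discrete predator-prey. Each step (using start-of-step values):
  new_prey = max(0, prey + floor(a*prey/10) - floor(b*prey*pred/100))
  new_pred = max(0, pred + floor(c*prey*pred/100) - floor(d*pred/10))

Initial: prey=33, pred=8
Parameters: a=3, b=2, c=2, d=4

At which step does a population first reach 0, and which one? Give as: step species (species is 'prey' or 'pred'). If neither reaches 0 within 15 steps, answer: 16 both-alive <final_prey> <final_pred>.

Step 1: prey: 33+9-5=37; pred: 8+5-3=10
Step 2: prey: 37+11-7=41; pred: 10+7-4=13
Step 3: prey: 41+12-10=43; pred: 13+10-5=18
Step 4: prey: 43+12-15=40; pred: 18+15-7=26
Step 5: prey: 40+12-20=32; pred: 26+20-10=36
Step 6: prey: 32+9-23=18; pred: 36+23-14=45
Step 7: prey: 18+5-16=7; pred: 45+16-18=43
Step 8: prey: 7+2-6=3; pred: 43+6-17=32
Step 9: prey: 3+0-1=2; pred: 32+1-12=21
Step 10: prey: 2+0-0=2; pred: 21+0-8=13
Step 11: prey: 2+0-0=2; pred: 13+0-5=8
Step 12: prey: 2+0-0=2; pred: 8+0-3=5
Step 13: prey: 2+0-0=2; pred: 5+0-2=3
Step 14: prey: 2+0-0=2; pred: 3+0-1=2
Step 15: prey: 2+0-0=2; pred: 2+0-0=2
No extinction within 15 steps

Answer: 16 both-alive 2 2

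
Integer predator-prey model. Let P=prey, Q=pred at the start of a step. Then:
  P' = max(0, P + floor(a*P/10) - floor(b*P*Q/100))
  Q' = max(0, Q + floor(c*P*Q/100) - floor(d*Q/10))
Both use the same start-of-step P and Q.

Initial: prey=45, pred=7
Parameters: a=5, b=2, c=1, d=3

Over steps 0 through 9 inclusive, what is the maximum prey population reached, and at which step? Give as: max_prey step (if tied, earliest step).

Answer: 128 4

Derivation:
Step 1: prey: 45+22-6=61; pred: 7+3-2=8
Step 2: prey: 61+30-9=82; pred: 8+4-2=10
Step 3: prey: 82+41-16=107; pred: 10+8-3=15
Step 4: prey: 107+53-32=128; pred: 15+16-4=27
Step 5: prey: 128+64-69=123; pred: 27+34-8=53
Step 6: prey: 123+61-130=54; pred: 53+65-15=103
Step 7: prey: 54+27-111=0; pred: 103+55-30=128
Step 8: prey: 0+0-0=0; pred: 128+0-38=90
Step 9: prey: 0+0-0=0; pred: 90+0-27=63
Max prey = 128 at step 4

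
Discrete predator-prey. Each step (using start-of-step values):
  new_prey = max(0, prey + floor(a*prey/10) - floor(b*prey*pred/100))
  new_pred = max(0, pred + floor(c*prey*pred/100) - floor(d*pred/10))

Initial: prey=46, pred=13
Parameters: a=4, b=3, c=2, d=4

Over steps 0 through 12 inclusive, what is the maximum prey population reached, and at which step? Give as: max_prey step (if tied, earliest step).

Step 1: prey: 46+18-17=47; pred: 13+11-5=19
Step 2: prey: 47+18-26=39; pred: 19+17-7=29
Step 3: prey: 39+15-33=21; pred: 29+22-11=40
Step 4: prey: 21+8-25=4; pred: 40+16-16=40
Step 5: prey: 4+1-4=1; pred: 40+3-16=27
Step 6: prey: 1+0-0=1; pred: 27+0-10=17
Step 7: prey: 1+0-0=1; pred: 17+0-6=11
Step 8: prey: 1+0-0=1; pred: 11+0-4=7
Step 9: prey: 1+0-0=1; pred: 7+0-2=5
Step 10: prey: 1+0-0=1; pred: 5+0-2=3
Step 11: prey: 1+0-0=1; pred: 3+0-1=2
Step 12: prey: 1+0-0=1; pred: 2+0-0=2
Max prey = 47 at step 1

Answer: 47 1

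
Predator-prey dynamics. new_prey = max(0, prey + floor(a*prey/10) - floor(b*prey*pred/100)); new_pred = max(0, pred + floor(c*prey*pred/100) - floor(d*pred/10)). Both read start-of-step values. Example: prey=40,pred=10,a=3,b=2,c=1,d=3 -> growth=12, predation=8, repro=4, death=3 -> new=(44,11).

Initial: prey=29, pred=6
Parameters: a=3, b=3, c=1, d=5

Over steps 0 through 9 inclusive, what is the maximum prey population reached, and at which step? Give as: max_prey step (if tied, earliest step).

Answer: 120 9

Derivation:
Step 1: prey: 29+8-5=32; pred: 6+1-3=4
Step 2: prey: 32+9-3=38; pred: 4+1-2=3
Step 3: prey: 38+11-3=46; pred: 3+1-1=3
Step 4: prey: 46+13-4=55; pred: 3+1-1=3
Step 5: prey: 55+16-4=67; pred: 3+1-1=3
Step 6: prey: 67+20-6=81; pred: 3+2-1=4
Step 7: prey: 81+24-9=96; pred: 4+3-2=5
Step 8: prey: 96+28-14=110; pred: 5+4-2=7
Step 9: prey: 110+33-23=120; pred: 7+7-3=11
Max prey = 120 at step 9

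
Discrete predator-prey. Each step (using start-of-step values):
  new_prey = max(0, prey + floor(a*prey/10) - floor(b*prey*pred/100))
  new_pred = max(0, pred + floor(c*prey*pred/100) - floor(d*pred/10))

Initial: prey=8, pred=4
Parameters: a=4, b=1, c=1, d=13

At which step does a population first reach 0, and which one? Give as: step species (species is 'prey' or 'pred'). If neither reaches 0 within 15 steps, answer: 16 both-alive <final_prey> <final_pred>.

Answer: 1 pred

Derivation:
Step 1: prey: 8+3-0=11; pred: 4+0-5=0
First extinction: pred at step 1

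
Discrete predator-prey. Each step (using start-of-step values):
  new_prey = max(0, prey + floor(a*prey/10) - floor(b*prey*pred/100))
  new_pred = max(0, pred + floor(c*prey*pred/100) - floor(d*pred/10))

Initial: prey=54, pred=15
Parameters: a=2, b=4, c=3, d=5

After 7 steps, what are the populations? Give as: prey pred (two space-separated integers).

Step 1: prey: 54+10-32=32; pred: 15+24-7=32
Step 2: prey: 32+6-40=0; pred: 32+30-16=46
Step 3: prey: 0+0-0=0; pred: 46+0-23=23
Step 4: prey: 0+0-0=0; pred: 23+0-11=12
Step 5: prey: 0+0-0=0; pred: 12+0-6=6
Step 6: prey: 0+0-0=0; pred: 6+0-3=3
Step 7: prey: 0+0-0=0; pred: 3+0-1=2

Answer: 0 2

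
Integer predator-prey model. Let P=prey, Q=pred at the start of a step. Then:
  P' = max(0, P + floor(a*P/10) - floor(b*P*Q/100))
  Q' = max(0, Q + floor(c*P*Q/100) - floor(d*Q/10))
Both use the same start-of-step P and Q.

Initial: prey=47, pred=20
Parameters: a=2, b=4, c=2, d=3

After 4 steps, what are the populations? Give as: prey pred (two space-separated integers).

Step 1: prey: 47+9-37=19; pred: 20+18-6=32
Step 2: prey: 19+3-24=0; pred: 32+12-9=35
Step 3: prey: 0+0-0=0; pred: 35+0-10=25
Step 4: prey: 0+0-0=0; pred: 25+0-7=18

Answer: 0 18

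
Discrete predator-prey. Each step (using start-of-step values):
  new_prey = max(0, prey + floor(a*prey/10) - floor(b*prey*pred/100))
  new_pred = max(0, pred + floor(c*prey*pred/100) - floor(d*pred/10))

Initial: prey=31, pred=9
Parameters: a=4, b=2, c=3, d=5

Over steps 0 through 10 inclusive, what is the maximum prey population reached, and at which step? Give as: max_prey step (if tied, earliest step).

Answer: 44 2

Derivation:
Step 1: prey: 31+12-5=38; pred: 9+8-4=13
Step 2: prey: 38+15-9=44; pred: 13+14-6=21
Step 3: prey: 44+17-18=43; pred: 21+27-10=38
Step 4: prey: 43+17-32=28; pred: 38+49-19=68
Step 5: prey: 28+11-38=1; pred: 68+57-34=91
Step 6: prey: 1+0-1=0; pred: 91+2-45=48
Step 7: prey: 0+0-0=0; pred: 48+0-24=24
Step 8: prey: 0+0-0=0; pred: 24+0-12=12
Step 9: prey: 0+0-0=0; pred: 12+0-6=6
Step 10: prey: 0+0-0=0; pred: 6+0-3=3
Max prey = 44 at step 2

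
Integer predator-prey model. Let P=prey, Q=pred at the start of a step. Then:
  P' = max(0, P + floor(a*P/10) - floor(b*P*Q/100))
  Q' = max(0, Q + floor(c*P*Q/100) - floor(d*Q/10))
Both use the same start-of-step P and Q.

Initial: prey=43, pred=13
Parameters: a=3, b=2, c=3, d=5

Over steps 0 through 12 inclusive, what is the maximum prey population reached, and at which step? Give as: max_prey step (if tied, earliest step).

Step 1: prey: 43+12-11=44; pred: 13+16-6=23
Step 2: prey: 44+13-20=37; pred: 23+30-11=42
Step 3: prey: 37+11-31=17; pred: 42+46-21=67
Step 4: prey: 17+5-22=0; pred: 67+34-33=68
Step 5: prey: 0+0-0=0; pred: 68+0-34=34
Step 6: prey: 0+0-0=0; pred: 34+0-17=17
Step 7: prey: 0+0-0=0; pred: 17+0-8=9
Step 8: prey: 0+0-0=0; pred: 9+0-4=5
Step 9: prey: 0+0-0=0; pred: 5+0-2=3
Step 10: prey: 0+0-0=0; pred: 3+0-1=2
Step 11: prey: 0+0-0=0; pred: 2+0-1=1
Step 12: prey: 0+0-0=0; pred: 1+0-0=1
Max prey = 44 at step 1

Answer: 44 1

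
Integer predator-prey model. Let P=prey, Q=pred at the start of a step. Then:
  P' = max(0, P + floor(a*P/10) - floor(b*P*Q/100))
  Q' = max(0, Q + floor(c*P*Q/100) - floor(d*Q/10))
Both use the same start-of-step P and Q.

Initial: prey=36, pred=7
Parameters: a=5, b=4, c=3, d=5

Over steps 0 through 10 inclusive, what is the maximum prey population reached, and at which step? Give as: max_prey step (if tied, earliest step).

Answer: 47 2

Derivation:
Step 1: prey: 36+18-10=44; pred: 7+7-3=11
Step 2: prey: 44+22-19=47; pred: 11+14-5=20
Step 3: prey: 47+23-37=33; pred: 20+28-10=38
Step 4: prey: 33+16-50=0; pred: 38+37-19=56
Step 5: prey: 0+0-0=0; pred: 56+0-28=28
Step 6: prey: 0+0-0=0; pred: 28+0-14=14
Step 7: prey: 0+0-0=0; pred: 14+0-7=7
Step 8: prey: 0+0-0=0; pred: 7+0-3=4
Step 9: prey: 0+0-0=0; pred: 4+0-2=2
Step 10: prey: 0+0-0=0; pred: 2+0-1=1
Max prey = 47 at step 2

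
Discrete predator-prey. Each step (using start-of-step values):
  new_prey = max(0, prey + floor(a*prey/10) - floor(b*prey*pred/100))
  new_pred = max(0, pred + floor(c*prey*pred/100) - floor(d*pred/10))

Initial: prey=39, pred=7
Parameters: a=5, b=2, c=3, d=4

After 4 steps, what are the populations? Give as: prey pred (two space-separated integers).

Step 1: prey: 39+19-5=53; pred: 7+8-2=13
Step 2: prey: 53+26-13=66; pred: 13+20-5=28
Step 3: prey: 66+33-36=63; pred: 28+55-11=72
Step 4: prey: 63+31-90=4; pred: 72+136-28=180

Answer: 4 180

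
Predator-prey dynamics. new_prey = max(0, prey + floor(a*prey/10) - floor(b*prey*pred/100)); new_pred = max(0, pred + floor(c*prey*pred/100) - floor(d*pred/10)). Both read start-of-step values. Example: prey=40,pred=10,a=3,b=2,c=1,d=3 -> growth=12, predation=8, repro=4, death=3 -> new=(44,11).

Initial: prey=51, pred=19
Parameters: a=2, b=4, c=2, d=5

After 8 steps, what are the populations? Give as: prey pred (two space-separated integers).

Step 1: prey: 51+10-38=23; pred: 19+19-9=29
Step 2: prey: 23+4-26=1; pred: 29+13-14=28
Step 3: prey: 1+0-1=0; pred: 28+0-14=14
Step 4: prey: 0+0-0=0; pred: 14+0-7=7
Step 5: prey: 0+0-0=0; pred: 7+0-3=4
Step 6: prey: 0+0-0=0; pred: 4+0-2=2
Step 7: prey: 0+0-0=0; pred: 2+0-1=1
Step 8: prey: 0+0-0=0; pred: 1+0-0=1

Answer: 0 1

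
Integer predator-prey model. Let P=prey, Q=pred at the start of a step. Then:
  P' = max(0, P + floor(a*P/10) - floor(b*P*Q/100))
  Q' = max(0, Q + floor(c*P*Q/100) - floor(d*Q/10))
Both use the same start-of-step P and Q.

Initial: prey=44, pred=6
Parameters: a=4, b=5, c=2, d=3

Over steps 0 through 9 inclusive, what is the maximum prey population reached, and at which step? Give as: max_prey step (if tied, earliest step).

Step 1: prey: 44+17-13=48; pred: 6+5-1=10
Step 2: prey: 48+19-24=43; pred: 10+9-3=16
Step 3: prey: 43+17-34=26; pred: 16+13-4=25
Step 4: prey: 26+10-32=4; pred: 25+13-7=31
Step 5: prey: 4+1-6=0; pred: 31+2-9=24
Step 6: prey: 0+0-0=0; pred: 24+0-7=17
Step 7: prey: 0+0-0=0; pred: 17+0-5=12
Step 8: prey: 0+0-0=0; pred: 12+0-3=9
Step 9: prey: 0+0-0=0; pred: 9+0-2=7
Max prey = 48 at step 1

Answer: 48 1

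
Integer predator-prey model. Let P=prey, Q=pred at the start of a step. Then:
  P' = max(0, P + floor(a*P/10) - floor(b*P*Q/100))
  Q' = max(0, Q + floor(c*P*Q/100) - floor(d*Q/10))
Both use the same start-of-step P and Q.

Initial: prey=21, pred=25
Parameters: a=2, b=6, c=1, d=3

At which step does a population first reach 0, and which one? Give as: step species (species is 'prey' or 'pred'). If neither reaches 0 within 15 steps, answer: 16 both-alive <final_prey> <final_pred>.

Step 1: prey: 21+4-31=0; pred: 25+5-7=23
First extinction: prey at step 1

Answer: 1 prey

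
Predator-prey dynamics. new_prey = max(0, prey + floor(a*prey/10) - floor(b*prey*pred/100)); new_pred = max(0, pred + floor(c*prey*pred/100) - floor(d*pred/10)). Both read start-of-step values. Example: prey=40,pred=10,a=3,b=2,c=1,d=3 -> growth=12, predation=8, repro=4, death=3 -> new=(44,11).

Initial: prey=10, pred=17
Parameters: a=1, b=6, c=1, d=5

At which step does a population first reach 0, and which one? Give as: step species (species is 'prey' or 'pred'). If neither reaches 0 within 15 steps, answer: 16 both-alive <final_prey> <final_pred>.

Step 1: prey: 10+1-10=1; pred: 17+1-8=10
Step 2: prey: 1+0-0=1; pred: 10+0-5=5
Step 3: prey: 1+0-0=1; pred: 5+0-2=3
Step 4: prey: 1+0-0=1; pred: 3+0-1=2
Step 5: prey: 1+0-0=1; pred: 2+0-1=1
Step 6: prey: 1+0-0=1; pred: 1+0-0=1
Steps 7-15: state stable at prey=1, pred=1 (no change)
No extinction within 15 steps

Answer: 16 both-alive 1 1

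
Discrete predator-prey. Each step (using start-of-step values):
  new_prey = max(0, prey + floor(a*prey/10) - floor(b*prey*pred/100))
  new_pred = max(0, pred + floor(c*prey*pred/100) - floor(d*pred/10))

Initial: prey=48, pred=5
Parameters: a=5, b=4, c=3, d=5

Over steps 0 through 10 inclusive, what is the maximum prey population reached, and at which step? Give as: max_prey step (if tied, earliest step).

Step 1: prey: 48+24-9=63; pred: 5+7-2=10
Step 2: prey: 63+31-25=69; pred: 10+18-5=23
Step 3: prey: 69+34-63=40; pred: 23+47-11=59
Step 4: prey: 40+20-94=0; pred: 59+70-29=100
Step 5: prey: 0+0-0=0; pred: 100+0-50=50
Step 6: prey: 0+0-0=0; pred: 50+0-25=25
Step 7: prey: 0+0-0=0; pred: 25+0-12=13
Step 8: prey: 0+0-0=0; pred: 13+0-6=7
Step 9: prey: 0+0-0=0; pred: 7+0-3=4
Step 10: prey: 0+0-0=0; pred: 4+0-2=2
Max prey = 69 at step 2

Answer: 69 2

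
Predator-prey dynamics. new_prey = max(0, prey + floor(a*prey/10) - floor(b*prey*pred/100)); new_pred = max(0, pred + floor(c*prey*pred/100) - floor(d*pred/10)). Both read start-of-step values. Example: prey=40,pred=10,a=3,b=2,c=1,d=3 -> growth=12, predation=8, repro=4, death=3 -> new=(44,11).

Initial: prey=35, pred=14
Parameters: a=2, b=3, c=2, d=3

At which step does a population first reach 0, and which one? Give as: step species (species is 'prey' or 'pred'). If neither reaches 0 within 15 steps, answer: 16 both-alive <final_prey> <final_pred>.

Step 1: prey: 35+7-14=28; pred: 14+9-4=19
Step 2: prey: 28+5-15=18; pred: 19+10-5=24
Step 3: prey: 18+3-12=9; pred: 24+8-7=25
Step 4: prey: 9+1-6=4; pred: 25+4-7=22
Step 5: prey: 4+0-2=2; pred: 22+1-6=17
Step 6: prey: 2+0-1=1; pred: 17+0-5=12
Step 7: prey: 1+0-0=1; pred: 12+0-3=9
Step 8: prey: 1+0-0=1; pred: 9+0-2=7
Step 9: prey: 1+0-0=1; pred: 7+0-2=5
Step 10: prey: 1+0-0=1; pred: 5+0-1=4
Step 11: prey: 1+0-0=1; pred: 4+0-1=3
Step 12: prey: 1+0-0=1; pred: 3+0-0=3
Steps 13-15: state stable at prey=1, pred=3 (no change)
No extinction within 15 steps

Answer: 16 both-alive 1 3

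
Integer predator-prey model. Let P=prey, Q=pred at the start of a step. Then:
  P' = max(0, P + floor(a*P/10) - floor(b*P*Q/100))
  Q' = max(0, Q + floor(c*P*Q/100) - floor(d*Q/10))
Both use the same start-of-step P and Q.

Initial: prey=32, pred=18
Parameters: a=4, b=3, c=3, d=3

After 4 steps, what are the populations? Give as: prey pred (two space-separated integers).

Step 1: prey: 32+12-17=27; pred: 18+17-5=30
Step 2: prey: 27+10-24=13; pred: 30+24-9=45
Step 3: prey: 13+5-17=1; pred: 45+17-13=49
Step 4: prey: 1+0-1=0; pred: 49+1-14=36

Answer: 0 36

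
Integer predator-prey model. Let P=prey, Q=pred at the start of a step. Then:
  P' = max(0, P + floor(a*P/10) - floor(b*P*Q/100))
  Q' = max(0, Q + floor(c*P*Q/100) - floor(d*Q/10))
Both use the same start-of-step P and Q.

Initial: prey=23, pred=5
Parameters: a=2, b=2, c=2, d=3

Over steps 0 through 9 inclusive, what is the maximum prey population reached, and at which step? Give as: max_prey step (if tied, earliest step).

Answer: 28 3

Derivation:
Step 1: prey: 23+4-2=25; pred: 5+2-1=6
Step 2: prey: 25+5-3=27; pred: 6+3-1=8
Step 3: prey: 27+5-4=28; pred: 8+4-2=10
Step 4: prey: 28+5-5=28; pred: 10+5-3=12
Step 5: prey: 28+5-6=27; pred: 12+6-3=15
Step 6: prey: 27+5-8=24; pred: 15+8-4=19
Step 7: prey: 24+4-9=19; pred: 19+9-5=23
Step 8: prey: 19+3-8=14; pred: 23+8-6=25
Step 9: prey: 14+2-7=9; pred: 25+7-7=25
Max prey = 28 at step 3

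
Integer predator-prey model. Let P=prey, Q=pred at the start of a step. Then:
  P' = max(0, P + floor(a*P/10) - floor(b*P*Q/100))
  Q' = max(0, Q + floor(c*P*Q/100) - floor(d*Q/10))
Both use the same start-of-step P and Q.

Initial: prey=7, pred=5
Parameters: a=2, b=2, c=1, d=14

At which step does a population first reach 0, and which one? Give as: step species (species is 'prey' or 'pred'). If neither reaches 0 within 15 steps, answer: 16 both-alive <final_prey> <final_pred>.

Answer: 1 pred

Derivation:
Step 1: prey: 7+1-0=8; pred: 5+0-7=0
First extinction: pred at step 1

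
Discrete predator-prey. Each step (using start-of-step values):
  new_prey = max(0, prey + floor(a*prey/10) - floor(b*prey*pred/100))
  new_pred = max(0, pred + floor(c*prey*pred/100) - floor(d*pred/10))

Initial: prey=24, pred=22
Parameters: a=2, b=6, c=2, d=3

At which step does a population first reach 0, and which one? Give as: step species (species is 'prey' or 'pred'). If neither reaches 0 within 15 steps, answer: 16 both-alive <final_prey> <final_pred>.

Step 1: prey: 24+4-31=0; pred: 22+10-6=26
First extinction: prey at step 1

Answer: 1 prey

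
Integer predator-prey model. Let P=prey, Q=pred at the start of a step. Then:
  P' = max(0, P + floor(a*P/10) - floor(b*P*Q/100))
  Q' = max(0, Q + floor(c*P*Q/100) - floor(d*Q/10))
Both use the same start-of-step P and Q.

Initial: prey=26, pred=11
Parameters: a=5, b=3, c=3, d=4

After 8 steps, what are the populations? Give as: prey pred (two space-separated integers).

Answer: 0 11

Derivation:
Step 1: prey: 26+13-8=31; pred: 11+8-4=15
Step 2: prey: 31+15-13=33; pred: 15+13-6=22
Step 3: prey: 33+16-21=28; pred: 22+21-8=35
Step 4: prey: 28+14-29=13; pred: 35+29-14=50
Step 5: prey: 13+6-19=0; pred: 50+19-20=49
Step 6: prey: 0+0-0=0; pred: 49+0-19=30
Step 7: prey: 0+0-0=0; pred: 30+0-12=18
Step 8: prey: 0+0-0=0; pred: 18+0-7=11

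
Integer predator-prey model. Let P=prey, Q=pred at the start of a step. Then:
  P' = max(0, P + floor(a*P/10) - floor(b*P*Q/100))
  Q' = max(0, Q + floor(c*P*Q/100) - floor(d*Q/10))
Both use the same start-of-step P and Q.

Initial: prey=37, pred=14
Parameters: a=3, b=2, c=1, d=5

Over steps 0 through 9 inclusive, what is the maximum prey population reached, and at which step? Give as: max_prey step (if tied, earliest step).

Answer: 89 9

Derivation:
Step 1: prey: 37+11-10=38; pred: 14+5-7=12
Step 2: prey: 38+11-9=40; pred: 12+4-6=10
Step 3: prey: 40+12-8=44; pred: 10+4-5=9
Step 4: prey: 44+13-7=50; pred: 9+3-4=8
Step 5: prey: 50+15-8=57; pred: 8+4-4=8
Step 6: prey: 57+17-9=65; pred: 8+4-4=8
Step 7: prey: 65+19-10=74; pred: 8+5-4=9
Step 8: prey: 74+22-13=83; pred: 9+6-4=11
Step 9: prey: 83+24-18=89; pred: 11+9-5=15
Max prey = 89 at step 9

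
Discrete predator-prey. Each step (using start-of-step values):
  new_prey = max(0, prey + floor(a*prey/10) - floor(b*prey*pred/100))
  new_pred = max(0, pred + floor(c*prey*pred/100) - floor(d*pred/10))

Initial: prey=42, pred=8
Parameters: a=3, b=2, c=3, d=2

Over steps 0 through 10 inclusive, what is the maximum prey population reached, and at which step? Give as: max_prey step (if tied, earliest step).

Step 1: prey: 42+12-6=48; pred: 8+10-1=17
Step 2: prey: 48+14-16=46; pred: 17+24-3=38
Step 3: prey: 46+13-34=25; pred: 38+52-7=83
Step 4: prey: 25+7-41=0; pred: 83+62-16=129
Step 5: prey: 0+0-0=0; pred: 129+0-25=104
Step 6: prey: 0+0-0=0; pred: 104+0-20=84
Step 7: prey: 0+0-0=0; pred: 84+0-16=68
Step 8: prey: 0+0-0=0; pred: 68+0-13=55
Step 9: prey: 0+0-0=0; pred: 55+0-11=44
Step 10: prey: 0+0-0=0; pred: 44+0-8=36
Max prey = 48 at step 1

Answer: 48 1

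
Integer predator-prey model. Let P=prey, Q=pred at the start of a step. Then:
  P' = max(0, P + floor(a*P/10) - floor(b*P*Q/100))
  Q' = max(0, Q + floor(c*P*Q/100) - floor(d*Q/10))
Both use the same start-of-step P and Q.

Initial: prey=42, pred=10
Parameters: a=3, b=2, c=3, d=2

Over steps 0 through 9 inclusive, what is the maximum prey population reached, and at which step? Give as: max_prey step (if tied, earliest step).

Answer: 46 1

Derivation:
Step 1: prey: 42+12-8=46; pred: 10+12-2=20
Step 2: prey: 46+13-18=41; pred: 20+27-4=43
Step 3: prey: 41+12-35=18; pred: 43+52-8=87
Step 4: prey: 18+5-31=0; pred: 87+46-17=116
Step 5: prey: 0+0-0=0; pred: 116+0-23=93
Step 6: prey: 0+0-0=0; pred: 93+0-18=75
Step 7: prey: 0+0-0=0; pred: 75+0-15=60
Step 8: prey: 0+0-0=0; pred: 60+0-12=48
Step 9: prey: 0+0-0=0; pred: 48+0-9=39
Max prey = 46 at step 1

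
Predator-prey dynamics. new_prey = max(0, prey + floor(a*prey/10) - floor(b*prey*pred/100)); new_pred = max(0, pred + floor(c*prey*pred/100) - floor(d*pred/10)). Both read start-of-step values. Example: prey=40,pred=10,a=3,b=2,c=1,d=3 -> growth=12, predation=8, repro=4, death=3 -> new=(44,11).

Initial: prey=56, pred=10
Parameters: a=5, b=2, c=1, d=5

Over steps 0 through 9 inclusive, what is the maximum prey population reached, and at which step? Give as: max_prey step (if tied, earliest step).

Answer: 140 4

Derivation:
Step 1: prey: 56+28-11=73; pred: 10+5-5=10
Step 2: prey: 73+36-14=95; pred: 10+7-5=12
Step 3: prey: 95+47-22=120; pred: 12+11-6=17
Step 4: prey: 120+60-40=140; pred: 17+20-8=29
Step 5: prey: 140+70-81=129; pred: 29+40-14=55
Step 6: prey: 129+64-141=52; pred: 55+70-27=98
Step 7: prey: 52+26-101=0; pred: 98+50-49=99
Step 8: prey: 0+0-0=0; pred: 99+0-49=50
Step 9: prey: 0+0-0=0; pred: 50+0-25=25
Max prey = 140 at step 4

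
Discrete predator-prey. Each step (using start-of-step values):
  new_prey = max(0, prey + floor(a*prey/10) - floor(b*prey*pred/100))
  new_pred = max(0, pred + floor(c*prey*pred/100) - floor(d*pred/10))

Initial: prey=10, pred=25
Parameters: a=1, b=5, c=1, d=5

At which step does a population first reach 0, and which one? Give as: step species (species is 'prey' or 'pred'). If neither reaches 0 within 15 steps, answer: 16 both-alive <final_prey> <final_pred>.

Step 1: prey: 10+1-12=0; pred: 25+2-12=15
First extinction: prey at step 1

Answer: 1 prey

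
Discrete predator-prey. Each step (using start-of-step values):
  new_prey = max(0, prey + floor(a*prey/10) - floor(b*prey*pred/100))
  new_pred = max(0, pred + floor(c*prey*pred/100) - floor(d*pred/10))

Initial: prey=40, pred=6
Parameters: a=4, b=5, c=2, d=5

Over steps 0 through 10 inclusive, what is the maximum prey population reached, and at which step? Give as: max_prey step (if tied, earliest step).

Step 1: prey: 40+16-12=44; pred: 6+4-3=7
Step 2: prey: 44+17-15=46; pred: 7+6-3=10
Step 3: prey: 46+18-23=41; pred: 10+9-5=14
Step 4: prey: 41+16-28=29; pred: 14+11-7=18
Step 5: prey: 29+11-26=14; pred: 18+10-9=19
Step 6: prey: 14+5-13=6; pred: 19+5-9=15
Step 7: prey: 6+2-4=4; pred: 15+1-7=9
Step 8: prey: 4+1-1=4; pred: 9+0-4=5
Step 9: prey: 4+1-1=4; pred: 5+0-2=3
Step 10: prey: 4+1-0=5; pred: 3+0-1=2
Max prey = 46 at step 2

Answer: 46 2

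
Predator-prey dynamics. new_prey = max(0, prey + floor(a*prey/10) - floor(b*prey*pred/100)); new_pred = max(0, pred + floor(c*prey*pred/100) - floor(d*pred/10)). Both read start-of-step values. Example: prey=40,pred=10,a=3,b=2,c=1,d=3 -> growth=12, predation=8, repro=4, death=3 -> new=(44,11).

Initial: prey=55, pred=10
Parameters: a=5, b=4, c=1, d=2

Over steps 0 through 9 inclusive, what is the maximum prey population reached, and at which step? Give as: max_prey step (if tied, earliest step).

Answer: 60 1

Derivation:
Step 1: prey: 55+27-22=60; pred: 10+5-2=13
Step 2: prey: 60+30-31=59; pred: 13+7-2=18
Step 3: prey: 59+29-42=46; pred: 18+10-3=25
Step 4: prey: 46+23-46=23; pred: 25+11-5=31
Step 5: prey: 23+11-28=6; pred: 31+7-6=32
Step 6: prey: 6+3-7=2; pred: 32+1-6=27
Step 7: prey: 2+1-2=1; pred: 27+0-5=22
Step 8: prey: 1+0-0=1; pred: 22+0-4=18
Step 9: prey: 1+0-0=1; pred: 18+0-3=15
Max prey = 60 at step 1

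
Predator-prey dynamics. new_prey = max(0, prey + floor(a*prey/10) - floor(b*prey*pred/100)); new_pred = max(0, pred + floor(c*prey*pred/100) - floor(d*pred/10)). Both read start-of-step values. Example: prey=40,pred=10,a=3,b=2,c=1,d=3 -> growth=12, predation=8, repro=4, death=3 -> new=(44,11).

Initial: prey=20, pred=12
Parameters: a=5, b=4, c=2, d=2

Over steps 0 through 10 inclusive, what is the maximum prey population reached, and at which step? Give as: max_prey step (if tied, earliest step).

Step 1: prey: 20+10-9=21; pred: 12+4-2=14
Step 2: prey: 21+10-11=20; pred: 14+5-2=17
Step 3: prey: 20+10-13=17; pred: 17+6-3=20
Step 4: prey: 17+8-13=12; pred: 20+6-4=22
Step 5: prey: 12+6-10=8; pred: 22+5-4=23
Step 6: prey: 8+4-7=5; pred: 23+3-4=22
Step 7: prey: 5+2-4=3; pred: 22+2-4=20
Step 8: prey: 3+1-2=2; pred: 20+1-4=17
Step 9: prey: 2+1-1=2; pred: 17+0-3=14
Step 10: prey: 2+1-1=2; pred: 14+0-2=12
Max prey = 21 at step 1

Answer: 21 1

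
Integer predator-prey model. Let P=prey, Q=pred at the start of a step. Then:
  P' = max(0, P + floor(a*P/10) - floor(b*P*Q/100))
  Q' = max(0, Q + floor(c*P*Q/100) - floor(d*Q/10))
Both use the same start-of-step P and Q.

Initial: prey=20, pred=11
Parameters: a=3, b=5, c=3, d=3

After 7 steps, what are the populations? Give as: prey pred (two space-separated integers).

Answer: 1 5

Derivation:
Step 1: prey: 20+6-11=15; pred: 11+6-3=14
Step 2: prey: 15+4-10=9; pred: 14+6-4=16
Step 3: prey: 9+2-7=4; pred: 16+4-4=16
Step 4: prey: 4+1-3=2; pred: 16+1-4=13
Step 5: prey: 2+0-1=1; pred: 13+0-3=10
Step 6: prey: 1+0-0=1; pred: 10+0-3=7
Step 7: prey: 1+0-0=1; pred: 7+0-2=5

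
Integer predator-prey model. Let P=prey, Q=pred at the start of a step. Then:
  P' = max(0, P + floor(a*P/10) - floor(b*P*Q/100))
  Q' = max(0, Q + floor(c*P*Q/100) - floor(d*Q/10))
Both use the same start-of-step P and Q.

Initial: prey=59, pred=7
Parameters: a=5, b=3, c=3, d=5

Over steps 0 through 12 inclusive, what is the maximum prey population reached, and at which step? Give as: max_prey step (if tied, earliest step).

Answer: 78 2

Derivation:
Step 1: prey: 59+29-12=76; pred: 7+12-3=16
Step 2: prey: 76+38-36=78; pred: 16+36-8=44
Step 3: prey: 78+39-102=15; pred: 44+102-22=124
Step 4: prey: 15+7-55=0; pred: 124+55-62=117
Step 5: prey: 0+0-0=0; pred: 117+0-58=59
Step 6: prey: 0+0-0=0; pred: 59+0-29=30
Step 7: prey: 0+0-0=0; pred: 30+0-15=15
Step 8: prey: 0+0-0=0; pred: 15+0-7=8
Step 9: prey: 0+0-0=0; pred: 8+0-4=4
Step 10: prey: 0+0-0=0; pred: 4+0-2=2
Step 11: prey: 0+0-0=0; pred: 2+0-1=1
Step 12: prey: 0+0-0=0; pred: 1+0-0=1
Max prey = 78 at step 2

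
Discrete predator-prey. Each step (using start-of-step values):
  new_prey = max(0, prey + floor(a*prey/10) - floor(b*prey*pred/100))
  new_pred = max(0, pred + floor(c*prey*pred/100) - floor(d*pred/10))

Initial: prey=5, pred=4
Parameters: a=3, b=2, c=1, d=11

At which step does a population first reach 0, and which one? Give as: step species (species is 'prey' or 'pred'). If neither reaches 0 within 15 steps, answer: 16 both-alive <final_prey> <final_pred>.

Step 1: prey: 5+1-0=6; pred: 4+0-4=0
First extinction: pred at step 1

Answer: 1 pred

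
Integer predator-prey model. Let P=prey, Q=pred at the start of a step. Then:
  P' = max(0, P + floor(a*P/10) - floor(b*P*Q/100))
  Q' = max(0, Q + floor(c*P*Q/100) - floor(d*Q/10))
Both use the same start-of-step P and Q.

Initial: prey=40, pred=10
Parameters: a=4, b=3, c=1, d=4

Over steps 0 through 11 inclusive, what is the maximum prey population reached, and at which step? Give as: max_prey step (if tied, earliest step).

Answer: 64 6

Derivation:
Step 1: prey: 40+16-12=44; pred: 10+4-4=10
Step 2: prey: 44+17-13=48; pred: 10+4-4=10
Step 3: prey: 48+19-14=53; pred: 10+4-4=10
Step 4: prey: 53+21-15=59; pred: 10+5-4=11
Step 5: prey: 59+23-19=63; pred: 11+6-4=13
Step 6: prey: 63+25-24=64; pred: 13+8-5=16
Step 7: prey: 64+25-30=59; pred: 16+10-6=20
Step 8: prey: 59+23-35=47; pred: 20+11-8=23
Step 9: prey: 47+18-32=33; pred: 23+10-9=24
Step 10: prey: 33+13-23=23; pred: 24+7-9=22
Step 11: prey: 23+9-15=17; pred: 22+5-8=19
Max prey = 64 at step 6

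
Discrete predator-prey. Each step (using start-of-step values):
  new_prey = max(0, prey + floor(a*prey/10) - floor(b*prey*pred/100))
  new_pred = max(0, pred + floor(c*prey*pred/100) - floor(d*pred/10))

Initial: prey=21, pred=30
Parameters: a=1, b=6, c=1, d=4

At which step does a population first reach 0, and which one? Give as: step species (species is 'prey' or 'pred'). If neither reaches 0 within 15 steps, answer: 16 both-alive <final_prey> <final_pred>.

Step 1: prey: 21+2-37=0; pred: 30+6-12=24
First extinction: prey at step 1

Answer: 1 prey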